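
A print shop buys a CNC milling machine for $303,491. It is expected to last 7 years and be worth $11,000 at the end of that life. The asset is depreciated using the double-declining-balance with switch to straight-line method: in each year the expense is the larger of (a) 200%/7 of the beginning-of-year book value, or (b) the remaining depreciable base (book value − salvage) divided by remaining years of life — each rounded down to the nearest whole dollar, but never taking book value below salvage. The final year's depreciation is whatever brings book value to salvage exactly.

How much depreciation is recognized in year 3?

Depreciable base = $303,491 − $11,000 = $292,491.
Year 1: DB = ⌊$303,491 × 200%/7⌋ = $86,711; SL = ⌊$292,491/7⌋ = $41,784 → take DB $86,711. Book value $216,780.
Year 2: DB = ⌊$216,780 × 200%/7⌋ = $61,937; SL = ⌊$205,780/6⌋ = $34,296 → take DB $61,937. Book value $154,843.
Year 3: DB = ⌊$154,843 × 200%/7⌋ = $44,240; SL = ⌊$143,843/5⌋ = $28,768 → take DB $44,240. Book value $110,603.

$44,240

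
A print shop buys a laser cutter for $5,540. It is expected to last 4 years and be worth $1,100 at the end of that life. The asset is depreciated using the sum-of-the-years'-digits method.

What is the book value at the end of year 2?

Depreciable base = $5,540 − $1,100 = $4,440.
Sum of the years' digits = 4+3+2+1 = 10.
Year 1: $4,440 × 4/10 = $1,776. Book value $3,764.
Year 2: $4,440 × 3/10 = $1,332. Book value $2,432.

$2,432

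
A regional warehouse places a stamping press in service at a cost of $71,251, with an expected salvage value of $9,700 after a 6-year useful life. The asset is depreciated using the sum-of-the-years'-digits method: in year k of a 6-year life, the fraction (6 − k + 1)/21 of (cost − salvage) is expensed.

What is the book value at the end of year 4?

$18,493

Depreciable base = $71,251 − $9,700 = $61,551.
Sum of the years' digits = 6+5+4+3+2+1 = 21.
Year 1: $61,551 × 6/21 = $17,586. Book value $53,665.
Year 2: $61,551 × 5/21 = $14,655. Book value $39,010.
Year 3: $61,551 × 4/21 = $11,724. Book value $27,286.
Year 4: $61,551 × 3/21 = $8,793. Book value $18,493.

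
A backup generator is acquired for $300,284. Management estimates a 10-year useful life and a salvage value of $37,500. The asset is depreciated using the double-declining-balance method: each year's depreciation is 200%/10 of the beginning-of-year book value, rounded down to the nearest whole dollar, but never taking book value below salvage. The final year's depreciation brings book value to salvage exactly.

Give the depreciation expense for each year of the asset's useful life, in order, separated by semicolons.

$60,056; $48,045; $38,436; $30,749; $24,599; $19,679; $15,744; $12,595; $10,076; $2,805

Depreciable base = $300,284 − $37,500 = $262,784.
Year 1: ⌊$300,284 × 200%/10⌋ = $60,056. Book value $240,228.
Year 2: ⌊$240,228 × 200%/10⌋ = $48,045. Book value $192,183.
Year 3: ⌊$192,183 × 200%/10⌋ = $38,436. Book value $153,747.
Year 4: ⌊$153,747 × 200%/10⌋ = $30,749. Book value $122,998.
Year 5: ⌊$122,998 × 200%/10⌋ = $24,599. Book value $98,399.
Year 6: ⌊$98,399 × 200%/10⌋ = $19,679. Book value $78,720.
Year 7: ⌊$78,720 × 200%/10⌋ = $15,744. Book value $62,976.
Year 8: ⌊$62,976 × 200%/10⌋ = $12,595. Book value $50,381.
Year 9: ⌊$50,381 × 200%/10⌋ = $10,076. Book value $40,305.
Year 10 (final): $40,305 − $37,500 = $2,805. Book value $37,500.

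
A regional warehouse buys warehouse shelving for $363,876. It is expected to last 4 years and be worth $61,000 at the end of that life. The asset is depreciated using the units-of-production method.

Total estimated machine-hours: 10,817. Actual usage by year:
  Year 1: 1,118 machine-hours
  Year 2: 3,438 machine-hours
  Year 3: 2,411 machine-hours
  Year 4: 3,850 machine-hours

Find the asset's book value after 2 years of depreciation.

Depreciable base = $363,876 − $61,000 = $302,876.
Rate = $302,876 / 10,817 machine-hours = $28 per machine-hour.
Year 1: 1,118 × $28 = $31,304. Book value $332,572.
Year 2: 3,438 × $28 = $96,264. Book value $236,308.

$236,308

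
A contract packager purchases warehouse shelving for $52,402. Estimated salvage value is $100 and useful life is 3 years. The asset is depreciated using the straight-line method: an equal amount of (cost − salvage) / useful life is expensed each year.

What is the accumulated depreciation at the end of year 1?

$17,434

Depreciable base = $52,402 − $100 = $52,302.
Annual expense = $52,302 / 3 = $17,434.
End of year 1: book value $34,968.
Accumulated through year 1 = $52,402 − $34,968 = $17,434.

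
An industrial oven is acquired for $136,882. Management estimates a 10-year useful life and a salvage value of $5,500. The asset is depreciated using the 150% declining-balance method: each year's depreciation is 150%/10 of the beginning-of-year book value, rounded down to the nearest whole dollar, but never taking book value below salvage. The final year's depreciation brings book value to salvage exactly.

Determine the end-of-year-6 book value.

$51,627

Depreciable base = $136,882 − $5,500 = $131,382.
Year 1: ⌊$136,882 × 150%/10⌋ = $20,532. Book value $116,350.
Year 2: ⌊$116,350 × 150%/10⌋ = $17,452. Book value $98,898.
Year 3: ⌊$98,898 × 150%/10⌋ = $14,834. Book value $84,064.
Year 4: ⌊$84,064 × 150%/10⌋ = $12,609. Book value $71,455.
Year 5: ⌊$71,455 × 150%/10⌋ = $10,718. Book value $60,737.
Year 6: ⌊$60,737 × 150%/10⌋ = $9,110. Book value $51,627.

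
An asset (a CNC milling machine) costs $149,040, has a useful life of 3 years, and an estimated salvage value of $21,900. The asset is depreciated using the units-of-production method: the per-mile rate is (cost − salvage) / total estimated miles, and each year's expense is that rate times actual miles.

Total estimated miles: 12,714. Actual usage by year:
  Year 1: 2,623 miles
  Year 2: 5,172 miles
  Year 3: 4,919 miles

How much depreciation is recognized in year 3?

Depreciable base = $149,040 − $21,900 = $127,140.
Rate = $127,140 / 12,714 miles = $10 per mile.
Year 1: 2,623 × $10 = $26,230. Book value $122,810.
Year 2: 5,172 × $10 = $51,720. Book value $71,090.
Year 3: 4,919 × $10 = $49,190. Book value $21,900.

$49,190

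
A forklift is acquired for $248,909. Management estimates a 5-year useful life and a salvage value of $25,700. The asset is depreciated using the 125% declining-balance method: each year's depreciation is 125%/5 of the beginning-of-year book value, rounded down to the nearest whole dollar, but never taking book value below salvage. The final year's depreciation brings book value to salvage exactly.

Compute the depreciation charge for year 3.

Depreciable base = $248,909 − $25,700 = $223,209.
Year 1: ⌊$248,909 × 125%/5⌋ = $62,227. Book value $186,682.
Year 2: ⌊$186,682 × 125%/5⌋ = $46,670. Book value $140,012.
Year 3: ⌊$140,012 × 125%/5⌋ = $35,003. Book value $105,009.

$35,003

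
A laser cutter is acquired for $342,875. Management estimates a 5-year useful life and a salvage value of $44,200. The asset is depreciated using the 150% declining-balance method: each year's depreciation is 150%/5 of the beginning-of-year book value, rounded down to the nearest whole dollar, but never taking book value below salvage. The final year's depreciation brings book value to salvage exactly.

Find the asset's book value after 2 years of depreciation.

$168,010

Depreciable base = $342,875 − $44,200 = $298,675.
Year 1: ⌊$342,875 × 150%/5⌋ = $102,862. Book value $240,013.
Year 2: ⌊$240,013 × 150%/5⌋ = $72,003. Book value $168,010.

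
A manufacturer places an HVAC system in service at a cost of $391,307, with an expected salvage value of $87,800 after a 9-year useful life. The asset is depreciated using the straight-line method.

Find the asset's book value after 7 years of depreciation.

Depreciable base = $391,307 − $87,800 = $303,507.
Annual expense = $303,507 / 9 = $33,723.
End of year 1: book value $357,584.
End of year 2: book value $323,861.
End of year 3: book value $290,138.
End of year 4: book value $256,415.
End of year 5: book value $222,692.
End of year 6: book value $188,969.
End of year 7: book value $155,246.

$155,246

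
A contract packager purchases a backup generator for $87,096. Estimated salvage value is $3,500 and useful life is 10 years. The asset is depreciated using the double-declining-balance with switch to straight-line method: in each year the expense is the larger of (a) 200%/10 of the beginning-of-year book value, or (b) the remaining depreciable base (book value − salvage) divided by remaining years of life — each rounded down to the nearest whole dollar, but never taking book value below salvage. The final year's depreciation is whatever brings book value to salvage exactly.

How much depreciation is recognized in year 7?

Depreciable base = $87,096 − $3,500 = $83,596.
Year 1: DB = ⌊$87,096 × 200%/10⌋ = $17,419; SL = ⌊$83,596/10⌋ = $8,359 → take DB $17,419. Book value $69,677.
Year 2: DB = ⌊$69,677 × 200%/10⌋ = $13,935; SL = ⌊$66,177/9⌋ = $7,353 → take DB $13,935. Book value $55,742.
Year 3: DB = ⌊$55,742 × 200%/10⌋ = $11,148; SL = ⌊$52,242/8⌋ = $6,530 → take DB $11,148. Book value $44,594.
Year 4: DB = ⌊$44,594 × 200%/10⌋ = $8,918; SL = ⌊$41,094/7⌋ = $5,870 → take DB $8,918. Book value $35,676.
Year 5: DB = ⌊$35,676 × 200%/10⌋ = $7,135; SL = ⌊$32,176/6⌋ = $5,362 → take DB $7,135. Book value $28,541.
Year 6: DB = ⌊$28,541 × 200%/10⌋ = $5,708; SL = ⌊$25,041/5⌋ = $5,008 → take DB $5,708. Book value $22,833.
Year 7: DB = ⌊$22,833 × 200%/10⌋ = $4,566; SL = ⌊$19,333/4⌋ = $4,833 → take SL $4,833. Book value $18,000.

$4,833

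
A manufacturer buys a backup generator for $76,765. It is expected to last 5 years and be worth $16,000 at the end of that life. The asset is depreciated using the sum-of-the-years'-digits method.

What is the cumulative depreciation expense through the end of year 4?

$56,714

Depreciable base = $76,765 − $16,000 = $60,765.
Sum of the years' digits = 5+4+3+2+1 = 15.
Year 1: $60,765 × 5/15 = $20,255. Book value $56,510.
Year 2: $60,765 × 4/15 = $16,204. Book value $40,306.
Year 3: $60,765 × 3/15 = $12,153. Book value $28,153.
Year 4: $60,765 × 2/15 = $8,102. Book value $20,051.
Accumulated through year 4 = $76,765 − $20,051 = $56,714.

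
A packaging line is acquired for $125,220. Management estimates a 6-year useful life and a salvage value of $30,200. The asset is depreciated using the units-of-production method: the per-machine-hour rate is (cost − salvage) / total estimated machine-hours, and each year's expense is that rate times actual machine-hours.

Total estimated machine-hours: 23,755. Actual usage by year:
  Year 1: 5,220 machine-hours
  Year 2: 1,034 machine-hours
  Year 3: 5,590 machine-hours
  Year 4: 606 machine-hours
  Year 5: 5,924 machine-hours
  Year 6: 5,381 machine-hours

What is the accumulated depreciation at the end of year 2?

Depreciable base = $125,220 − $30,200 = $95,020.
Rate = $95,020 / 23,755 machine-hours = $4 per machine-hour.
Year 1: 5,220 × $4 = $20,880. Book value $104,340.
Year 2: 1,034 × $4 = $4,136. Book value $100,204.
Accumulated through year 2 = $125,220 − $100,204 = $25,016.

$25,016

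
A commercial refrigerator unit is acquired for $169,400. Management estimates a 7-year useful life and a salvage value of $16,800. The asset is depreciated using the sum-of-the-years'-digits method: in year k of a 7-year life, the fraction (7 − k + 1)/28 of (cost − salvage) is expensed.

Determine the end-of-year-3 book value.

$71,300

Depreciable base = $169,400 − $16,800 = $152,600.
Sum of the years' digits = 7+6+5+4+3+2+1 = 28.
Year 1: $152,600 × 7/28 = $38,150. Book value $131,250.
Year 2: $152,600 × 6/28 = $32,700. Book value $98,550.
Year 3: $152,600 × 5/28 = $27,250. Book value $71,300.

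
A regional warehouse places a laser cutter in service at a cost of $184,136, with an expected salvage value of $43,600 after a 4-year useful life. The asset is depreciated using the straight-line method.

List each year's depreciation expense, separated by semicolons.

$35,134; $35,134; $35,134; $35,134

Depreciable base = $184,136 − $43,600 = $140,536.
Annual expense = $140,536 / 4 = $35,134.
End of year 1: book value $149,002.
End of year 2: book value $113,868.
End of year 3: book value $78,734.
End of year 4: book value $43,600.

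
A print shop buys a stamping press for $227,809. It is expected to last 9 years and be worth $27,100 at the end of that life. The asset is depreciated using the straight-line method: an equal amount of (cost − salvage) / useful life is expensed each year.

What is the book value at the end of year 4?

$138,605

Depreciable base = $227,809 − $27,100 = $200,709.
Annual expense = $200,709 / 9 = $22,301.
End of year 1: book value $205,508.
End of year 2: book value $183,207.
End of year 3: book value $160,906.
End of year 4: book value $138,605.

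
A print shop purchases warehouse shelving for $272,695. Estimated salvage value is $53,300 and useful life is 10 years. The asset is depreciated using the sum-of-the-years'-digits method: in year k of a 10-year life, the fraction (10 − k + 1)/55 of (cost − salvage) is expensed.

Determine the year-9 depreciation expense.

$7,978

Depreciable base = $272,695 − $53,300 = $219,395.
Sum of the years' digits = 10+9+8+7+6+5+4+3+2+1 = 55.
Year 1: $219,395 × 10/55 = $39,890. Book value $232,805.
Year 2: $219,395 × 9/55 = $35,901. Book value $196,904.
Year 3: $219,395 × 8/55 = $31,912. Book value $164,992.
Year 4: $219,395 × 7/55 = $27,923. Book value $137,069.
Year 5: $219,395 × 6/55 = $23,934. Book value $113,135.
Year 6: $219,395 × 5/55 = $19,945. Book value $93,190.
Year 7: $219,395 × 4/55 = $15,956. Book value $77,234.
Year 8: $219,395 × 3/55 = $11,967. Book value $65,267.
Year 9: $219,395 × 2/55 = $7,978. Book value $57,289.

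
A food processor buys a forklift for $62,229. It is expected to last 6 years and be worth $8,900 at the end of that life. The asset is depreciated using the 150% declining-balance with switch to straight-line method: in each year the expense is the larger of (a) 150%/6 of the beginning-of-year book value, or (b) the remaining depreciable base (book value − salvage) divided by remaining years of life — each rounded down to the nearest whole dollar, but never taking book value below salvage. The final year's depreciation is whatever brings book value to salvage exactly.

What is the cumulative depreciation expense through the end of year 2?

Depreciable base = $62,229 − $8,900 = $53,329.
Year 1: DB = ⌊$62,229 × 150%/6⌋ = $15,557; SL = ⌊$53,329/6⌋ = $8,888 → take DB $15,557. Book value $46,672.
Year 2: DB = ⌊$46,672 × 150%/6⌋ = $11,668; SL = ⌊$37,772/5⌋ = $7,554 → take DB $11,668. Book value $35,004.
Accumulated through year 2 = $62,229 − $35,004 = $27,225.

$27,225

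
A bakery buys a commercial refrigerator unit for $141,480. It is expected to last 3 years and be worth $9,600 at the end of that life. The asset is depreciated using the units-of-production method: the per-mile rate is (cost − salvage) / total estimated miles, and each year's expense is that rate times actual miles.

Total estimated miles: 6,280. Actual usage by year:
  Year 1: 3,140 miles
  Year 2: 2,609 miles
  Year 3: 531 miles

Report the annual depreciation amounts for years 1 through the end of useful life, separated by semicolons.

Depreciable base = $141,480 − $9,600 = $131,880.
Rate = $131,880 / 6,280 miles = $21 per mile.
Year 1: 3,140 × $21 = $65,940. Book value $75,540.
Year 2: 2,609 × $21 = $54,789. Book value $20,751.
Year 3: 531 × $21 = $11,151. Book value $9,600.

$65,940; $54,789; $11,151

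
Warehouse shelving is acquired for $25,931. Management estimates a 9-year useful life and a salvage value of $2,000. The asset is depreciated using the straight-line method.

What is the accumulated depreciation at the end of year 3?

Depreciable base = $25,931 − $2,000 = $23,931.
Annual expense = $23,931 / 9 = $2,659.
End of year 1: book value $23,272.
End of year 2: book value $20,613.
End of year 3: book value $17,954.
Accumulated through year 3 = $25,931 − $17,954 = $7,977.

$7,977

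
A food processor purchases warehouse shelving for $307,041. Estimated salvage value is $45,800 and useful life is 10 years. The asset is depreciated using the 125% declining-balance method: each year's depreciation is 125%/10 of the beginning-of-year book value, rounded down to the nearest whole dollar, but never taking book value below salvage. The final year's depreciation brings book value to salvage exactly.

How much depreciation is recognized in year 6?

Depreciable base = $307,041 − $45,800 = $261,241.
Year 1: ⌊$307,041 × 125%/10⌋ = $38,380. Book value $268,661.
Year 2: ⌊$268,661 × 125%/10⌋ = $33,582. Book value $235,079.
Year 3: ⌊$235,079 × 125%/10⌋ = $29,384. Book value $205,695.
Year 4: ⌊$205,695 × 125%/10⌋ = $25,711. Book value $179,984.
Year 5: ⌊$179,984 × 125%/10⌋ = $22,498. Book value $157,486.
Year 6: ⌊$157,486 × 125%/10⌋ = $19,685. Book value $137,801.

$19,685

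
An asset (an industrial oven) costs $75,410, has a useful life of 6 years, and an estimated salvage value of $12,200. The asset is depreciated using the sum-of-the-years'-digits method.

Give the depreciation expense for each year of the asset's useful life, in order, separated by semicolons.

Depreciable base = $75,410 − $12,200 = $63,210.
Sum of the years' digits = 6+5+4+3+2+1 = 21.
Year 1: $63,210 × 6/21 = $18,060. Book value $57,350.
Year 2: $63,210 × 5/21 = $15,050. Book value $42,300.
Year 3: $63,210 × 4/21 = $12,040. Book value $30,260.
Year 4: $63,210 × 3/21 = $9,030. Book value $21,230.
Year 5: $63,210 × 2/21 = $6,020. Book value $15,210.
Year 6: $63,210 × 1/21 = $3,010. Book value $12,200.

$18,060; $15,050; $12,040; $9,030; $6,020; $3,010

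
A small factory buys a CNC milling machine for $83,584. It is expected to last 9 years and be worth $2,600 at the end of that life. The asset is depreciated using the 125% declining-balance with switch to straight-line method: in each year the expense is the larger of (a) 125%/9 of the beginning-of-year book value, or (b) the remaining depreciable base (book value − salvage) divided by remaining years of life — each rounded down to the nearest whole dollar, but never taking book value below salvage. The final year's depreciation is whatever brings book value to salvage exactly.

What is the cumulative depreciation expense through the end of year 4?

Depreciable base = $83,584 − $2,600 = $80,984.
Year 1: DB = ⌊$83,584 × 125%/9⌋ = $11,608; SL = ⌊$80,984/9⌋ = $8,998 → take DB $11,608. Book value $71,976.
Year 2: DB = ⌊$71,976 × 125%/9⌋ = $9,996; SL = ⌊$69,376/8⌋ = $8,672 → take DB $9,996. Book value $61,980.
Year 3: DB = ⌊$61,980 × 125%/9⌋ = $8,608; SL = ⌊$59,380/7⌋ = $8,482 → take DB $8,608. Book value $53,372.
Year 4: DB = ⌊$53,372 × 125%/9⌋ = $7,412; SL = ⌊$50,772/6⌋ = $8,462 → take SL $8,462. Book value $44,910.
Accumulated through year 4 = $83,584 − $44,910 = $38,674.

$38,674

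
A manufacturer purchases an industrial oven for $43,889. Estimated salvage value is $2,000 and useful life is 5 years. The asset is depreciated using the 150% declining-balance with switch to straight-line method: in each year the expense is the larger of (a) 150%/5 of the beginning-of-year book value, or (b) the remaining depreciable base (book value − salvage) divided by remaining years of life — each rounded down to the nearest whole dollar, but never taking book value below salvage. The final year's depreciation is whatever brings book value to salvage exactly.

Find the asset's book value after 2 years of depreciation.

$21,507

Depreciable base = $43,889 − $2,000 = $41,889.
Year 1: DB = ⌊$43,889 × 150%/5⌋ = $13,166; SL = ⌊$41,889/5⌋ = $8,377 → take DB $13,166. Book value $30,723.
Year 2: DB = ⌊$30,723 × 150%/5⌋ = $9,216; SL = ⌊$28,723/4⌋ = $7,180 → take DB $9,216. Book value $21,507.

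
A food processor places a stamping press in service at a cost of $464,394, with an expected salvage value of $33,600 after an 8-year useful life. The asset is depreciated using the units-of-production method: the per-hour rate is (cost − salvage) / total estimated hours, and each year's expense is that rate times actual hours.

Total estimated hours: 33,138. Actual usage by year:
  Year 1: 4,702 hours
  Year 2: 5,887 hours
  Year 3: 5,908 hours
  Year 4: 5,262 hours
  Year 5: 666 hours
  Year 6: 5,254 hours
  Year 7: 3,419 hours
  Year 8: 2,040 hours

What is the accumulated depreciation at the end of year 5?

Depreciable base = $464,394 − $33,600 = $430,794.
Rate = $430,794 / 33,138 hours = $13 per hour.
Year 1: 4,702 × $13 = $61,126. Book value $403,268.
Year 2: 5,887 × $13 = $76,531. Book value $326,737.
Year 3: 5,908 × $13 = $76,804. Book value $249,933.
Year 4: 5,262 × $13 = $68,406. Book value $181,527.
Year 5: 666 × $13 = $8,658. Book value $172,869.
Accumulated through year 5 = $464,394 − $172,869 = $291,525.

$291,525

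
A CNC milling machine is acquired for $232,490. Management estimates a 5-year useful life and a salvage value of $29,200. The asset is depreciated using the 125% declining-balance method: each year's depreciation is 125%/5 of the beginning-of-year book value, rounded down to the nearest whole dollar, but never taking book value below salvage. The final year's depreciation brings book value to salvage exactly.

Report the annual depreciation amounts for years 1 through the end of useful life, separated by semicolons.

Depreciable base = $232,490 − $29,200 = $203,290.
Year 1: ⌊$232,490 × 125%/5⌋ = $58,122. Book value $174,368.
Year 2: ⌊$174,368 × 125%/5⌋ = $43,592. Book value $130,776.
Year 3: ⌊$130,776 × 125%/5⌋ = $32,694. Book value $98,082.
Year 4: ⌊$98,082 × 125%/5⌋ = $24,520. Book value $73,562.
Year 5 (final): $73,562 − $29,200 = $44,362. Book value $29,200.

$58,122; $43,592; $32,694; $24,520; $44,362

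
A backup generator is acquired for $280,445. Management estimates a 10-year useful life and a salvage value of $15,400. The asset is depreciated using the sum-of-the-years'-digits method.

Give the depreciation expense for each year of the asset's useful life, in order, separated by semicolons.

Depreciable base = $280,445 − $15,400 = $265,045.
Sum of the years' digits = 10+9+8+7+6+5+4+3+2+1 = 55.
Year 1: $265,045 × 10/55 = $48,190. Book value $232,255.
Year 2: $265,045 × 9/55 = $43,371. Book value $188,884.
Year 3: $265,045 × 8/55 = $38,552. Book value $150,332.
Year 4: $265,045 × 7/55 = $33,733. Book value $116,599.
Year 5: $265,045 × 6/55 = $28,914. Book value $87,685.
Year 6: $265,045 × 5/55 = $24,095. Book value $63,590.
Year 7: $265,045 × 4/55 = $19,276. Book value $44,314.
Year 8: $265,045 × 3/55 = $14,457. Book value $29,857.
Year 9: $265,045 × 2/55 = $9,638. Book value $20,219.
Year 10: $265,045 × 1/55 = $4,819. Book value $15,400.

$48,190; $43,371; $38,552; $33,733; $28,914; $24,095; $19,276; $14,457; $9,638; $4,819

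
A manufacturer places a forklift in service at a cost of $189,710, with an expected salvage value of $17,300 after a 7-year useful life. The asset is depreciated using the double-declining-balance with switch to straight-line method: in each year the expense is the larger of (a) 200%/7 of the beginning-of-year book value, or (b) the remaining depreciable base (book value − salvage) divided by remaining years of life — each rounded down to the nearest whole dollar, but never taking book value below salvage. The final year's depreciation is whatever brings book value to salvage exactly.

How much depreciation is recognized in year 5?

$14,110

Depreciable base = $189,710 − $17,300 = $172,410.
Year 1: DB = ⌊$189,710 × 200%/7⌋ = $54,202; SL = ⌊$172,410/7⌋ = $24,630 → take DB $54,202. Book value $135,508.
Year 2: DB = ⌊$135,508 × 200%/7⌋ = $38,716; SL = ⌊$118,208/6⌋ = $19,701 → take DB $38,716. Book value $96,792.
Year 3: DB = ⌊$96,792 × 200%/7⌋ = $27,654; SL = ⌊$79,492/5⌋ = $15,898 → take DB $27,654. Book value $69,138.
Year 4: DB = ⌊$69,138 × 200%/7⌋ = $19,753; SL = ⌊$51,838/4⌋ = $12,959 → take DB $19,753. Book value $49,385.
Year 5: DB = ⌊$49,385 × 200%/7⌋ = $14,110; SL = ⌊$32,085/3⌋ = $10,695 → take DB $14,110. Book value $35,275.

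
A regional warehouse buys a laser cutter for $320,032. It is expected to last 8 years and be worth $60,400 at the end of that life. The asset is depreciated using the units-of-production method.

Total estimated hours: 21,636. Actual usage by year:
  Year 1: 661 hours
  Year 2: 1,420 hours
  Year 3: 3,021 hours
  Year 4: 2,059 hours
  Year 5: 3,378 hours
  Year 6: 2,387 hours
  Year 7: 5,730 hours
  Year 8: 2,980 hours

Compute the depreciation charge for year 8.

Depreciable base = $320,032 − $60,400 = $259,632.
Rate = $259,632 / 21,636 hours = $12 per hour.
Year 1: 661 × $12 = $7,932. Book value $312,100.
Year 2: 1,420 × $12 = $17,040. Book value $295,060.
Year 3: 3,021 × $12 = $36,252. Book value $258,808.
Year 4: 2,059 × $12 = $24,708. Book value $234,100.
Year 5: 3,378 × $12 = $40,536. Book value $193,564.
Year 6: 2,387 × $12 = $28,644. Book value $164,920.
Year 7: 5,730 × $12 = $68,760. Book value $96,160.
Year 8: 2,980 × $12 = $35,760. Book value $60,400.

$35,760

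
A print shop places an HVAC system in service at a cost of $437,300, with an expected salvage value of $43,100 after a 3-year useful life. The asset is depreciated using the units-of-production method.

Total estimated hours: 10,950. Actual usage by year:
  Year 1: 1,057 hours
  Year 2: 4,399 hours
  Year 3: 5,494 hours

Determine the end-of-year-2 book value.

$240,884

Depreciable base = $437,300 − $43,100 = $394,200.
Rate = $394,200 / 10,950 hours = $36 per hour.
Year 1: 1,057 × $36 = $38,052. Book value $399,248.
Year 2: 4,399 × $36 = $158,364. Book value $240,884.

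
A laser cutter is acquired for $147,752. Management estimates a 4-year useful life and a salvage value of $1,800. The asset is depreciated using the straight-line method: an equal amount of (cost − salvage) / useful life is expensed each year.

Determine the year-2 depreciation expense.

Depreciable base = $147,752 − $1,800 = $145,952.
Annual expense = $145,952 / 4 = $36,488.

$36,488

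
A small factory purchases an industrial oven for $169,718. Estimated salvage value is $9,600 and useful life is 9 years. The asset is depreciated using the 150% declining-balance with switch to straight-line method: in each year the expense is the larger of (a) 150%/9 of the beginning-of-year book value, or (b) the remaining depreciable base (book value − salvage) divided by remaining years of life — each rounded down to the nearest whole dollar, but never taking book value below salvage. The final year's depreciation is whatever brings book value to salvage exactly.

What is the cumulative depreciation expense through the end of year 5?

Depreciable base = $169,718 − $9,600 = $160,118.
Year 1: DB = ⌊$169,718 × 150%/9⌋ = $28,286; SL = ⌊$160,118/9⌋ = $17,790 → take DB $28,286. Book value $141,432.
Year 2: DB = ⌊$141,432 × 150%/9⌋ = $23,572; SL = ⌊$131,832/8⌋ = $16,479 → take DB $23,572. Book value $117,860.
Year 3: DB = ⌊$117,860 × 150%/9⌋ = $19,643; SL = ⌊$108,260/7⌋ = $15,465 → take DB $19,643. Book value $98,217.
Year 4: DB = ⌊$98,217 × 150%/9⌋ = $16,369; SL = ⌊$88,617/6⌋ = $14,769 → take DB $16,369. Book value $81,848.
Year 5: DB = ⌊$81,848 × 150%/9⌋ = $13,641; SL = ⌊$72,248/5⌋ = $14,449 → take SL $14,449. Book value $67,399.
Accumulated through year 5 = $169,718 − $67,399 = $102,319.

$102,319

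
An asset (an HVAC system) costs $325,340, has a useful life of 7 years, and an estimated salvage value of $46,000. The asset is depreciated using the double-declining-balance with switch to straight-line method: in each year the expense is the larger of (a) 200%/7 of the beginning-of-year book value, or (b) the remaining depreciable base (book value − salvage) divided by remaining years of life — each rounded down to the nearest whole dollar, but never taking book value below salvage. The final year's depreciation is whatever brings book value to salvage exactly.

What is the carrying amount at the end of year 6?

$46,000

Depreciable base = $325,340 − $46,000 = $279,340.
Year 1: DB = ⌊$325,340 × 200%/7⌋ = $92,954; SL = ⌊$279,340/7⌋ = $39,905 → take DB $92,954. Book value $232,386.
Year 2: DB = ⌊$232,386 × 200%/7⌋ = $66,396; SL = ⌊$186,386/6⌋ = $31,064 → take DB $66,396. Book value $165,990.
Year 3: DB = ⌊$165,990 × 200%/7⌋ = $47,425; SL = ⌊$119,990/5⌋ = $23,998 → take DB $47,425. Book value $118,565.
Year 4: DB = ⌊$118,565 × 200%/7⌋ = $33,875; SL = ⌊$72,565/4⌋ = $18,141 → take DB $33,875. Book value $84,690.
Year 5: DB = ⌊$84,690 × 200%/7⌋ = $24,197; SL = ⌊$38,690/3⌋ = $12,896 → take DB $24,197. Book value $60,493.
Year 6: DB = ⌊$60,493 × 200%/7⌋ = $17,283; SL = ⌊$14,493/2⌋ = $7,246 → take DB $17,283, capped at $14,493. Book value $46,000.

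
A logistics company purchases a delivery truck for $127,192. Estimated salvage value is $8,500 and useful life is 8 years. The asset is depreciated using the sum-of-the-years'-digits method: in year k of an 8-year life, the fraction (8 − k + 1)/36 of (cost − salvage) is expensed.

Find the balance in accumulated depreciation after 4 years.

Depreciable base = $127,192 − $8,500 = $118,692.
Sum of the years' digits = 8+7+6+5+4+3+2+1 = 36.
Year 1: $118,692 × 8/36 = $26,376. Book value $100,816.
Year 2: $118,692 × 7/36 = $23,079. Book value $77,737.
Year 3: $118,692 × 6/36 = $19,782. Book value $57,955.
Year 4: $118,692 × 5/36 = $16,485. Book value $41,470.
Accumulated through year 4 = $127,192 − $41,470 = $85,722.

$85,722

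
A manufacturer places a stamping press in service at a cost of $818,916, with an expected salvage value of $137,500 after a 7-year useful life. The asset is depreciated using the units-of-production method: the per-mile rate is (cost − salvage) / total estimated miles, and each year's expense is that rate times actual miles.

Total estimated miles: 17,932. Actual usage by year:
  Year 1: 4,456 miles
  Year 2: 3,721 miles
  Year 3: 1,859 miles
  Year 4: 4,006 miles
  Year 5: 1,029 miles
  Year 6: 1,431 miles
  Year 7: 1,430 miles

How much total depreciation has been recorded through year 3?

$381,368

Depreciable base = $818,916 − $137,500 = $681,416.
Rate = $681,416 / 17,932 miles = $38 per mile.
Year 1: 4,456 × $38 = $169,328. Book value $649,588.
Year 2: 3,721 × $38 = $141,398. Book value $508,190.
Year 3: 1,859 × $38 = $70,642. Book value $437,548.
Accumulated through year 3 = $818,916 − $437,548 = $381,368.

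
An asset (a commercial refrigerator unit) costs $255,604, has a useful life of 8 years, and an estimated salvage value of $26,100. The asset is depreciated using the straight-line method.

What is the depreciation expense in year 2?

$28,688

Depreciable base = $255,604 − $26,100 = $229,504.
Annual expense = $229,504 / 8 = $28,688.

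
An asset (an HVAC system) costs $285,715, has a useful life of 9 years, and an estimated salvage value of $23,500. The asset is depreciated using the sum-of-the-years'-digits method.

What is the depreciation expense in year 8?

Depreciable base = $285,715 − $23,500 = $262,215.
Sum of the years' digits = 9+8+7+6+5+4+3+2+1 = 45.
Year 1: $262,215 × 9/45 = $52,443. Book value $233,272.
Year 2: $262,215 × 8/45 = $46,616. Book value $186,656.
Year 3: $262,215 × 7/45 = $40,789. Book value $145,867.
Year 4: $262,215 × 6/45 = $34,962. Book value $110,905.
Year 5: $262,215 × 5/45 = $29,135. Book value $81,770.
Year 6: $262,215 × 4/45 = $23,308. Book value $58,462.
Year 7: $262,215 × 3/45 = $17,481. Book value $40,981.
Year 8: $262,215 × 2/45 = $11,654. Book value $29,327.

$11,654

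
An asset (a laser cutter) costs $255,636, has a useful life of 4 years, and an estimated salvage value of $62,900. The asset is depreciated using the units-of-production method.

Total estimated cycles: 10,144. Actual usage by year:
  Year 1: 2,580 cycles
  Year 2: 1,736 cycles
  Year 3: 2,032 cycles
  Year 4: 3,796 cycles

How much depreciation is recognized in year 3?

Depreciable base = $255,636 − $62,900 = $192,736.
Rate = $192,736 / 10,144 cycles = $19 per cycle.
Year 1: 2,580 × $19 = $49,020. Book value $206,616.
Year 2: 1,736 × $19 = $32,984. Book value $173,632.
Year 3: 2,032 × $19 = $38,608. Book value $135,024.

$38,608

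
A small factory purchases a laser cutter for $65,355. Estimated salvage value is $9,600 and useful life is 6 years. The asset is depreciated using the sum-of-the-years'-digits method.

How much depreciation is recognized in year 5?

Depreciable base = $65,355 − $9,600 = $55,755.
Sum of the years' digits = 6+5+4+3+2+1 = 21.
Year 1: $55,755 × 6/21 = $15,930. Book value $49,425.
Year 2: $55,755 × 5/21 = $13,275. Book value $36,150.
Year 3: $55,755 × 4/21 = $10,620. Book value $25,530.
Year 4: $55,755 × 3/21 = $7,965. Book value $17,565.
Year 5: $55,755 × 2/21 = $5,310. Book value $12,255.

$5,310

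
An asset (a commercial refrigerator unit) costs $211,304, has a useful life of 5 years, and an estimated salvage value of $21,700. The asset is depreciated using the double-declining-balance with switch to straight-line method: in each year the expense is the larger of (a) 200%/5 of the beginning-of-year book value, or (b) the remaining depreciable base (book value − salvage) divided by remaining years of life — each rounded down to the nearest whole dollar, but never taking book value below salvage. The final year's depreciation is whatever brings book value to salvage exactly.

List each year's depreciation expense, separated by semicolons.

$84,521; $50,713; $30,428; $18,256; $5,686

Depreciable base = $211,304 − $21,700 = $189,604.
Year 1: DB = ⌊$211,304 × 200%/5⌋ = $84,521; SL = ⌊$189,604/5⌋ = $37,920 → take DB $84,521. Book value $126,783.
Year 2: DB = ⌊$126,783 × 200%/5⌋ = $50,713; SL = ⌊$105,083/4⌋ = $26,270 → take DB $50,713. Book value $76,070.
Year 3: DB = ⌊$76,070 × 200%/5⌋ = $30,428; SL = ⌊$54,370/3⌋ = $18,123 → take DB $30,428. Book value $45,642.
Year 4: DB = ⌊$45,642 × 200%/5⌋ = $18,256; SL = ⌊$23,942/2⌋ = $11,971 → take DB $18,256. Book value $27,386.
Year 5 (final): $27,386 − $21,700 = $5,686. Book value $21,700.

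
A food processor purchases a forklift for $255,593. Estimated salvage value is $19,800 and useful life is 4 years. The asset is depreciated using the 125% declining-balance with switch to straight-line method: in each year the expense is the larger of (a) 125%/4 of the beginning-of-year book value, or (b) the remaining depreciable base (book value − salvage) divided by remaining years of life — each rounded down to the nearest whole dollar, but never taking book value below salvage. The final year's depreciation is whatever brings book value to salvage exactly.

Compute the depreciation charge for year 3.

Depreciable base = $255,593 − $19,800 = $235,793.
Year 1: DB = ⌊$255,593 × 125%/4⌋ = $79,872; SL = ⌊$235,793/4⌋ = $58,948 → take DB $79,872. Book value $175,721.
Year 2: DB = ⌊$175,721 × 125%/4⌋ = $54,912; SL = ⌊$155,921/3⌋ = $51,973 → take DB $54,912. Book value $120,809.
Year 3: DB = ⌊$120,809 × 125%/4⌋ = $37,752; SL = ⌊$101,009/2⌋ = $50,504 → take SL $50,504. Book value $70,305.

$50,504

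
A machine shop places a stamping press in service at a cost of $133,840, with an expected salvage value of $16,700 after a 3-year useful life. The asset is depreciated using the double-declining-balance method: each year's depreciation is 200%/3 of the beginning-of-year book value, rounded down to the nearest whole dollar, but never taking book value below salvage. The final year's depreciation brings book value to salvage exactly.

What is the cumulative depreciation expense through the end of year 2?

$117,140

Depreciable base = $133,840 − $16,700 = $117,140.
Year 1: ⌊$133,840 × 200%/3⌋ = $89,226. Book value $44,614.
Year 2: ⌊$44,614 × 200%/3⌋ = $29,742, capped at $27,914. Book value $16,700.
Accumulated through year 2 = $133,840 − $16,700 = $117,140.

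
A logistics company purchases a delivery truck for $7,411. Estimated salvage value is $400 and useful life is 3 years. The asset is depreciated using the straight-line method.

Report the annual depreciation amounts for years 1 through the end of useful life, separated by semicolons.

Depreciable base = $7,411 − $400 = $7,011.
Annual expense = $7,011 / 3 = $2,337.
End of year 1: book value $5,074.
End of year 2: book value $2,737.
End of year 3: book value $400.

$2,337; $2,337; $2,337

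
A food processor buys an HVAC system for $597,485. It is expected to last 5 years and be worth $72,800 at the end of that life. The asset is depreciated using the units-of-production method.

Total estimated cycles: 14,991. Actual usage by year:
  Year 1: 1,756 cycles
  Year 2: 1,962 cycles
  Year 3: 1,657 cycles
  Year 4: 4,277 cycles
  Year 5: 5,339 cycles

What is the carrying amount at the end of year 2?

Depreciable base = $597,485 − $72,800 = $524,685.
Rate = $524,685 / 14,991 cycles = $35 per cycle.
Year 1: 1,756 × $35 = $61,460. Book value $536,025.
Year 2: 1,962 × $35 = $68,670. Book value $467,355.

$467,355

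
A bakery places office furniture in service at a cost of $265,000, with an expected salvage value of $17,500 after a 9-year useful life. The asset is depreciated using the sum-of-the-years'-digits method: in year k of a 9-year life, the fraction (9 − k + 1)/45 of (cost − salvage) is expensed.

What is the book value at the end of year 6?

$50,500

Depreciable base = $265,000 − $17,500 = $247,500.
Sum of the years' digits = 9+8+7+6+5+4+3+2+1 = 45.
Year 1: $247,500 × 9/45 = $49,500. Book value $215,500.
Year 2: $247,500 × 8/45 = $44,000. Book value $171,500.
Year 3: $247,500 × 7/45 = $38,500. Book value $133,000.
Year 4: $247,500 × 6/45 = $33,000. Book value $100,000.
Year 5: $247,500 × 5/45 = $27,500. Book value $72,500.
Year 6: $247,500 × 4/45 = $22,000. Book value $50,500.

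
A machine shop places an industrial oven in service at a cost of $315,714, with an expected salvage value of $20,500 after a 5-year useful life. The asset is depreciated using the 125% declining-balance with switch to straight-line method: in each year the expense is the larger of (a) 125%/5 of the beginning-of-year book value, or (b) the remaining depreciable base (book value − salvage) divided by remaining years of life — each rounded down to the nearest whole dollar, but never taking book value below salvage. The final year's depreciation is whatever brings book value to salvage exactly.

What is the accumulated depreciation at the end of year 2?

$138,124

Depreciable base = $315,714 − $20,500 = $295,214.
Year 1: DB = ⌊$315,714 × 125%/5⌋ = $78,928; SL = ⌊$295,214/5⌋ = $59,042 → take DB $78,928. Book value $236,786.
Year 2: DB = ⌊$236,786 × 125%/5⌋ = $59,196; SL = ⌊$216,286/4⌋ = $54,071 → take DB $59,196. Book value $177,590.
Accumulated through year 2 = $315,714 − $177,590 = $138,124.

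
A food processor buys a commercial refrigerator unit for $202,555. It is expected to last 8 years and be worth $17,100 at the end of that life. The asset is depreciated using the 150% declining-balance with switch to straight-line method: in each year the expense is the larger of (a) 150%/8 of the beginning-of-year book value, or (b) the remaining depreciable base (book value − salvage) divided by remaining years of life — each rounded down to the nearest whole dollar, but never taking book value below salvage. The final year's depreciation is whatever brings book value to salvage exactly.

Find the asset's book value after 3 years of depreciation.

Depreciable base = $202,555 − $17,100 = $185,455.
Year 1: DB = ⌊$202,555 × 150%/8⌋ = $37,979; SL = ⌊$185,455/8⌋ = $23,181 → take DB $37,979. Book value $164,576.
Year 2: DB = ⌊$164,576 × 150%/8⌋ = $30,858; SL = ⌊$147,476/7⌋ = $21,068 → take DB $30,858. Book value $133,718.
Year 3: DB = ⌊$133,718 × 150%/8⌋ = $25,072; SL = ⌊$116,618/6⌋ = $19,436 → take DB $25,072. Book value $108,646.

$108,646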